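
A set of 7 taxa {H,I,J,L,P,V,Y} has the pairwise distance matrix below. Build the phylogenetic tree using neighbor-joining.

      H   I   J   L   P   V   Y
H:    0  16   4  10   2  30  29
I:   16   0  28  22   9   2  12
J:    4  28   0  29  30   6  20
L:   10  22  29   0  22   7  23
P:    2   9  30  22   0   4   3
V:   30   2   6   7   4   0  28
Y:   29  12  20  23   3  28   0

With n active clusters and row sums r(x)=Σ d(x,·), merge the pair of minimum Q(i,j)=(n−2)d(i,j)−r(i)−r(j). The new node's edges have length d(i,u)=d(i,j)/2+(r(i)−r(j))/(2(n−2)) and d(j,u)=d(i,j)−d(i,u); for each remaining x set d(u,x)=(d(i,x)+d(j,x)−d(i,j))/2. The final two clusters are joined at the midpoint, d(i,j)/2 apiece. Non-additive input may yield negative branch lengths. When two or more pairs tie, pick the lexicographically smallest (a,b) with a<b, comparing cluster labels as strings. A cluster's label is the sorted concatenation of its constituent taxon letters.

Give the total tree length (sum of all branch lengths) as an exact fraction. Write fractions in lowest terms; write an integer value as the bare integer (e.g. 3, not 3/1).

step 1: merge (H,J) at d=4, Q=-188; branch lengths H→-3/5, J→23/5; new cluster HJ
  updated: d(HJ,I)=20, d(HJ,L)=35/2, d(HJ,P)=14, d(HJ,V)=16, d(HJ,Y)=45/2
step 2: merge (P,Y) at d=3, Q=-257/2; branch lengths P→-49/16, Y→97/16; new cluster PY
  updated: d(HJ,PY)=67/4, d(I,PY)=9, d(L,PY)=21, d(PY,V)=29/2
step 3: merge (I,PY) at d=9, Q=-349/4; branch lengths I→25/8, PY→47/8; new cluster IPY
  updated: d(HJ,IPY)=111/8, d(IPY,L)=17, d(IPY,V)=15/4
step 4: merge (HJ,IPY) at d=111/8, Q=-217/4; branch lengths HJ→81/8, IPY→15/4; new cluster HIJPY
  updated: d(HIJPY,L)=165/16, d(HIJPY,V)=47/16
step 5: merge (HIJPY,L) at d=165/16, Q=-81/4; branch lengths HIJPY→25/8, L→115/16; new cluster HIJLPY
  updated: d(HIJLPY,V)=-3/16
step 6: merge (HIJLPY,V) at d=-3/16; branch lengths HIJLPY→-3/32, V→-3/32; new cluster HIJLPVY
final tree: ((((H:-3/5,J:23/5):81/8,(I:25/8,(P:-49/16,Y:97/16):47/8):15/4):25/8,L:115/16):-3/32,V:-3/32)
total length: 40

40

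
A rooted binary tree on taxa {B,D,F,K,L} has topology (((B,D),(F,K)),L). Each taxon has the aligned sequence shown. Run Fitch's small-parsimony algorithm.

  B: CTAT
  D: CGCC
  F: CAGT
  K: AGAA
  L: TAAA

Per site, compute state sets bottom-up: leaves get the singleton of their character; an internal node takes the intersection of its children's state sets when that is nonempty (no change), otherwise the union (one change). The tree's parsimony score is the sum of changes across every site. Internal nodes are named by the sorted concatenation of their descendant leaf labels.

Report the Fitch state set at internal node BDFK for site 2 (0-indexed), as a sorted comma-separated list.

BD@0: {C} ∩ {C} = {C} (intersection, +0)
FK@0: {C} ∪ {A} = {A,C} (union, +1)
BDFK@0: {C} ∩ {A,C} = {C} (intersection, +0)
BDFKL@0: {C} ∪ {T} = {C,T} (union, +1)
BD@1: {T} ∪ {G} = {G,T} (union, +1)
FK@1: {A} ∪ {G} = {A,G} (union, +1)
BDFK@1: {G,T} ∩ {A,G} = {G} (intersection, +0)
BDFKL@1: {G} ∪ {A} = {A,G} (union, +1)
BD@2: {A} ∪ {C} = {A,C} (union, +1)
FK@2: {G} ∪ {A} = {A,G} (union, +1)
BDFK@2: {A,C} ∩ {A,G} = {A} (intersection, +0)
BDFKL@2: {A} ∩ {A} = {A} (intersection, +0)
BD@3: {T} ∪ {C} = {C,T} (union, +1)
FK@3: {T} ∪ {A} = {A,T} (union, +1)
BDFK@3: {C,T} ∩ {A,T} = {T} (intersection, +0)
BDFKL@3: {T} ∪ {A} = {A,T} (union, +1)
per-site changes: [2, 3, 2, 3]; total = 10

A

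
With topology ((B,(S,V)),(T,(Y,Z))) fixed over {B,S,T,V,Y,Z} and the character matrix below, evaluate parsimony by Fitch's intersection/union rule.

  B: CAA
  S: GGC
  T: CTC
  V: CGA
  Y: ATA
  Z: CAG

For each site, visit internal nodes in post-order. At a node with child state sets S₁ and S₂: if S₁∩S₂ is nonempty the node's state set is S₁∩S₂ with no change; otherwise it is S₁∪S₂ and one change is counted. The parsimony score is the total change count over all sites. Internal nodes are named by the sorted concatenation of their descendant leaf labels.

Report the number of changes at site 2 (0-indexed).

3

site 0, node SV: S={G} ∪ V={C} → {C,G} (+1)
site 0, node BSV: B={C} ∩ SV={C,G} → {C} (+0)
site 0, node YZ: Y={A} ∪ Z={C} → {A,C} (+1)
site 0, node TYZ: T={C} ∩ YZ={A,C} → {C} (+0)
site 0, node BSTVYZ: BSV={C} ∩ TYZ={C} → {C} (+0)
site 1, node SV: S={G} ∩ V={G} → {G} (+0)
site 1, node BSV: B={A} ∪ SV={G} → {A,G} (+1)
site 1, node YZ: Y={T} ∪ Z={A} → {A,T} (+1)
site 1, node TYZ: T={T} ∩ YZ={A,T} → {T} (+0)
site 1, node BSTVYZ: BSV={A,G} ∪ TYZ={T} → {A,G,T} (+1)
site 2, node SV: S={C} ∪ V={A} → {A,C} (+1)
site 2, node BSV: B={A} ∩ SV={A,C} → {A} (+0)
site 2, node YZ: Y={A} ∪ Z={G} → {A,G} (+1)
site 2, node TYZ: T={C} ∪ YZ={A,G} → {A,C,G} (+1)
site 2, node BSTVYZ: BSV={A} ∩ TYZ={A,C,G} → {A} (+0)
per-site changes: [2, 3, 3]; total = 8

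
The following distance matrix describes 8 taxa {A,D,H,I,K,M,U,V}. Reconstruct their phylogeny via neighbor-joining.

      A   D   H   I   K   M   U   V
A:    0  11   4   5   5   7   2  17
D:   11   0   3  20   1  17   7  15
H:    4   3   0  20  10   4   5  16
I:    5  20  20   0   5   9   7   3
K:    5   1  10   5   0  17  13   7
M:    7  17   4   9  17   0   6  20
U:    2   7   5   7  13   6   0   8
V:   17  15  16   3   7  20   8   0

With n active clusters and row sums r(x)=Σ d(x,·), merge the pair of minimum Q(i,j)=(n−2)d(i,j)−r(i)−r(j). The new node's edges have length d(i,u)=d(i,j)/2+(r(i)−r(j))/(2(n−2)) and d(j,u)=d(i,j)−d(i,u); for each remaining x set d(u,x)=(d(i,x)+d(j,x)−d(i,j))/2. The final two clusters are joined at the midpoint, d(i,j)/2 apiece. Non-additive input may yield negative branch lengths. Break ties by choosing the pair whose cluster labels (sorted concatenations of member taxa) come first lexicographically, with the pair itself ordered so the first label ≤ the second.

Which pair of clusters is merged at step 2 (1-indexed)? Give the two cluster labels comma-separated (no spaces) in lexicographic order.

D,K

step 1: merge (I,V) at d=3, Q=-137; branch lengths I→1/12, V→35/12; new cluster IV
  updated: d(A,IV)=19/2, d(D,IV)=16, d(H,IV)=33/2, d(IV,K)=9/2, d(IV,M)=13, d(IV,U)=6
step 2: merge (D,K) at d=1, Q=-201/2; branch lengths D→19/20, K→1/20; new cluster DK
  updated: d(A,DK)=15/2, d(DK,H)=6, d(DK,IV)=39/4, d(DK,M)=33/2, d(DK,U)=19/2
step 3: merge (H,M) at d=4, Q=-66; branch lengths H→5/8, M→27/8; new cluster HM
  updated: d(A,HM)=7/2, d(DK,HM)=37/4, d(HM,IV)=51/4, d(HM,U)=7/2
step 4: merge (DK,IV) at d=39/4, Q=-179/4; branch lengths DK→109/24, IV→125/24; new cluster DIKV
  updated: d(A,DIKV)=29/8, d(DIKV,HM)=49/8, d(DIKV,U)=23/8
step 5: merge (A,HM) at d=7/2, Q=-61/4; branch lengths A→3/4, HM→11/4; new cluster AHM
  updated: d(AHM,DIKV)=25/8, d(AHM,U)=1
step 6: merge (AHM,DIKV) at d=25/8, Q=-7; branch lengths AHM→5/8, DIKV→5/2; new cluster ADHIKMV
  updated: d(ADHIKMV,U)=3/8
step 7: merge (ADHIKMV,U) at d=3/8; branch lengths ADHIKMV→3/16, U→3/16; new cluster ADHIKMUV
final tree: (((A:3/4,(H:5/8,M:27/8):11/4):5/8,((D:19/20,K:1/20):109/24,(I:1/12,V:35/12):125/24):5/2):3/16,U:3/16)
total length: 99/4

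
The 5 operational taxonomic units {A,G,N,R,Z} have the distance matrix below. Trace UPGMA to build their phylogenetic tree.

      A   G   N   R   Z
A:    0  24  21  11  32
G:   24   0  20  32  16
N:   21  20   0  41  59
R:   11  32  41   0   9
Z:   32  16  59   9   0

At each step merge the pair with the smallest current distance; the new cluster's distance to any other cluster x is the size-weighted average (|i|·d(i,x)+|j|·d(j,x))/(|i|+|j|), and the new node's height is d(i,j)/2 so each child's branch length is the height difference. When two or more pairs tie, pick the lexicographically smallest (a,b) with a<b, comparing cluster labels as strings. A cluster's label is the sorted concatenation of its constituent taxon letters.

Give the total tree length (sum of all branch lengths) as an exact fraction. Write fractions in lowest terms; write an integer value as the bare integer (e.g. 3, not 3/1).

689/12

iteration 1: select R,Z (d=9); attach at lengths (9/2, 9/2); label the merged cluster RZ
  updated: d(A,RZ)=43/2, d(G,RZ)=24, d(N,RZ)=50
iteration 2: select G,N (d=20); attach at lengths (10, 10); label the merged cluster GN
  updated: d(A,GN)=45/2, d(GN,RZ)=37
iteration 3: select A,RZ (d=43/2); attach at lengths (43/4, 25/4); label the merged cluster ARZ
  updated: d(ARZ,GN)=193/6
iteration 4: select ARZ,GN (d=193/6); attach at lengths (16/3, 73/12); label the merged cluster AGNRZ
final tree: ((A:43/4,(R:9/2,Z:9/2):25/4):16/3,(G:10,N:10):73/12)
total length: 689/12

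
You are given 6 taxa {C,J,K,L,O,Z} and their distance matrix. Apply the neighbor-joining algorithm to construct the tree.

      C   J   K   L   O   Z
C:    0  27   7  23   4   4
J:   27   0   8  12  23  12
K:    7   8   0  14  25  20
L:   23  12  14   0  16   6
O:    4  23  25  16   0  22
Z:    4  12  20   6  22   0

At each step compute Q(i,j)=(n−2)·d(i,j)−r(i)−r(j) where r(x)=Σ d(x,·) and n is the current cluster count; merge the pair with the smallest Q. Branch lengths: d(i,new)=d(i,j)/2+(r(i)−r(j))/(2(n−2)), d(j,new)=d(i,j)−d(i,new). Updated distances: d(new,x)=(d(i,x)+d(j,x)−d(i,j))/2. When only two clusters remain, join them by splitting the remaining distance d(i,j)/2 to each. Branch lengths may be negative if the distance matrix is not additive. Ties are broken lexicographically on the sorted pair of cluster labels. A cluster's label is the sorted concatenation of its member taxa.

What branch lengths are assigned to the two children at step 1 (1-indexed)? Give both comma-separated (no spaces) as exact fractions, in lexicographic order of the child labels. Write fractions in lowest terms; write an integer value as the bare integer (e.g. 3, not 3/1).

step 1: merge (C,O) at d=4, Q=-139; branch lengths C→-9/8, O→41/8; new cluster CO
  updated: d(CO,J)=23, d(CO,K)=14, d(CO,L)=35/2, d(CO,Z)=11
step 2: merge (J,K) at d=8, Q=-87; branch lengths J→23/6, K→25/6; new cluster JK
  updated: d(CO,JK)=29/2, d(JK,L)=9, d(JK,Z)=12
step 3: merge (CO,Z) at d=11, Q=-50; branch lengths CO→9, Z→2; new cluster COZ
  updated: d(COZ,JK)=31/4, d(COZ,L)=25/4
step 4: merge (COZ,JK) at d=31/4, Q=-23; branch lengths COZ→5/2, JK→21/4; new cluster CJKOZ
  updated: d(CJKOZ,L)=15/4
step 5: merge (CJKOZ,L) at d=15/4; branch lengths CJKOZ→15/8, L→15/8; new cluster CJKLOZ
final tree: ((((C:-9/8,O:41/8):9,Z:2):5/2,(J:23/6,K:25/6):21/4):15/8,L:15/8)
total length: 69/2

-9/8,41/8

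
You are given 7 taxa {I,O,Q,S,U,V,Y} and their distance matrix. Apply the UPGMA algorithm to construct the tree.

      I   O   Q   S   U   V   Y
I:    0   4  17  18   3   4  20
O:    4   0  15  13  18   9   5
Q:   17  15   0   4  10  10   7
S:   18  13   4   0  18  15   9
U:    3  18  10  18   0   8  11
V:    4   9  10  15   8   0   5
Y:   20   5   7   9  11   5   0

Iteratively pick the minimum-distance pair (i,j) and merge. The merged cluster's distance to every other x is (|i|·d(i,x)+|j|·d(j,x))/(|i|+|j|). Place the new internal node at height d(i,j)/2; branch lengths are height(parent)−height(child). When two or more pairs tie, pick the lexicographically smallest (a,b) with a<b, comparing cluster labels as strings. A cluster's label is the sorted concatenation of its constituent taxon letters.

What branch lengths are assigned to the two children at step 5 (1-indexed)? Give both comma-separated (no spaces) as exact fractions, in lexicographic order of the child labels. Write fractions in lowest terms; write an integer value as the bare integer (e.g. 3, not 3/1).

1. join I+U (d=3) ⇒ IU; edges |I|=3/2, |U|=3/2
  updated: d(IU,O)=11, d(IU,Q)=27/2, d(IU,S)=18, d(IU,V)=6, d(IU,Y)=31/2
2. join Q+S (d=4) ⇒ QS; edges |Q|=2, |S|=2
  updated: d(IU,QS)=63/4, d(O,QS)=14, d(QS,V)=25/2, d(QS,Y)=8
3. join O+Y (d=5) ⇒ OY; edges |O|=5/2, |Y|=5/2
  updated: d(IU,OY)=53/4, d(OY,QS)=11, d(OY,V)=7
4. join IU+V (d=6) ⇒ IUV; edges |IU|=3/2, |V|=3
  updated: d(IUV,OY)=67/6, d(IUV,QS)=44/3
5. join OY+QS (d=11) ⇒ OQSY; edges |OY|=3, |QS|=7/2
  updated: d(IUV,OQSY)=155/12
6. join IUV+OQSY (d=155/12) ⇒ IOQSUVY; edges |IUV|=83/24, |OQSY|=23/24
final tree: (((I:3/2,U:3/2):3/2,V:3):83/24,((O:5/2,Y:5/2):3,(Q:2,S:2):7/2):23/24)
total length: 329/12

3,7/2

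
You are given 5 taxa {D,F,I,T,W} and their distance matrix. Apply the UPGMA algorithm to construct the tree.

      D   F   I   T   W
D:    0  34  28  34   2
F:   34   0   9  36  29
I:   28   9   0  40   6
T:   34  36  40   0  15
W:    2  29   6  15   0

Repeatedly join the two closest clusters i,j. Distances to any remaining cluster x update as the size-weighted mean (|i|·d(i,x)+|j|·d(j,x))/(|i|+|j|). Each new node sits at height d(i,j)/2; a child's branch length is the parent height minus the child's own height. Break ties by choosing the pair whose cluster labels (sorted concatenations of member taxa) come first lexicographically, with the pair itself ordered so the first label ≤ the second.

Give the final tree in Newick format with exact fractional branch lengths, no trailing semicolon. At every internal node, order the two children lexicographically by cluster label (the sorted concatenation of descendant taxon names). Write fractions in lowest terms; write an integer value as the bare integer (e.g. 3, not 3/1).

(((D:1,W:1):89/8,(F:9/2,I:9/2):61/8):7/2,T:125/8)

1. join D+W (d=2) ⇒ DW; edges |D|=1, |W|=1
  updated: d(DW,F)=63/2, d(DW,I)=17, d(DW,T)=49/2
2. join F+I (d=9) ⇒ FI; edges |F|=9/2, |I|=9/2
  updated: d(DW,FI)=97/4, d(FI,T)=38
3. join DW+FI (d=97/4) ⇒ DFIW; edges |DW|=89/8, |FI|=61/8
  updated: d(DFIW,T)=125/4
4. join DFIW+T (d=125/4) ⇒ DFITW; edges |DFIW|=7/2, |T|=125/8
final tree: (((D:1,W:1):89/8,(F:9/2,I:9/2):61/8):7/2,T:125/8)
total length: 391/8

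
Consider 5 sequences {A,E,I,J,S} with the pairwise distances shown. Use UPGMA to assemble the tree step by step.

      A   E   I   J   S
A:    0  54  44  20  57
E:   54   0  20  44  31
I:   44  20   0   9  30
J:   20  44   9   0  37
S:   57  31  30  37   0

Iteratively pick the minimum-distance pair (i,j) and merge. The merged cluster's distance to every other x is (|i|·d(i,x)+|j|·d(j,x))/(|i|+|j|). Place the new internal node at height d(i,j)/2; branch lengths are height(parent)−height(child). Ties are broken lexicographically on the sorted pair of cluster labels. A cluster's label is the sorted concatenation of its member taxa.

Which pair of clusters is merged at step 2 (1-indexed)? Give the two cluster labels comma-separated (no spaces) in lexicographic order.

E,S

step 1: merge (I,J) at d=9; branch lengths I→9/2, J→9/2; new cluster IJ
  updated: d(A,IJ)=32, d(E,IJ)=32, d(IJ,S)=67/2
step 2: merge (E,S) at d=31; branch lengths E→31/2, S→31/2; new cluster ES
  updated: d(A,ES)=111/2, d(ES,IJ)=131/4
step 3: merge (A,IJ) at d=32; branch lengths A→16, IJ→23/2; new cluster AIJ
  updated: d(AIJ,ES)=121/3
step 4: merge (AIJ,ES) at d=121/3; branch lengths AIJ→25/6, ES→14/3; new cluster AEIJS
final tree: ((A:16,(I:9/2,J:9/2):23/2):25/6,(E:31/2,S:31/2):14/3)
total length: 229/3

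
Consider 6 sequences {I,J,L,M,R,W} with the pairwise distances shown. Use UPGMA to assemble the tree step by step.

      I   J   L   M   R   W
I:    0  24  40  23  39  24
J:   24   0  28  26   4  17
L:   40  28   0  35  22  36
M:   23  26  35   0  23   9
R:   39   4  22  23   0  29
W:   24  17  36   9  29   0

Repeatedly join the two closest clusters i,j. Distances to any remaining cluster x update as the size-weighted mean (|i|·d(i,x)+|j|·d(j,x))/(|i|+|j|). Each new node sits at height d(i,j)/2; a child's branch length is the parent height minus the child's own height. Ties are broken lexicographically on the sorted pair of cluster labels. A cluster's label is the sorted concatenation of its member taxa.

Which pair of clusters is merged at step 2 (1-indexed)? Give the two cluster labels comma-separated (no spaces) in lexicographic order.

step 1: merge (J,R) at d=4; branch lengths J→2, R→2; new cluster JR
  updated: d(I,JR)=63/2, d(JR,L)=25, d(JR,M)=49/2, d(JR,W)=23
step 2: merge (M,W) at d=9; branch lengths M→9/2, W→9/2; new cluster MW
  updated: d(I,MW)=47/2, d(JR,MW)=95/4, d(L,MW)=71/2
step 3: merge (I,MW) at d=47/2; branch lengths I→47/4, MW→29/4; new cluster IMW
  updated: d(IMW,JR)=79/3, d(IMW,L)=37
step 4: merge (JR,L) at d=25; branch lengths JR→21/2, L→25/2; new cluster JLR
  updated: d(IMW,JLR)=269/9
step 5: merge (IMW,JLR) at d=269/9; branch lengths IMW→115/36, JLR→22/9; new cluster IJLMRW
final tree: ((I:47/4,(M:9/2,W:9/2):29/4):115/36,((J:2,R:2):21/2,L:25/2):22/9)
total length: 2183/36

M,W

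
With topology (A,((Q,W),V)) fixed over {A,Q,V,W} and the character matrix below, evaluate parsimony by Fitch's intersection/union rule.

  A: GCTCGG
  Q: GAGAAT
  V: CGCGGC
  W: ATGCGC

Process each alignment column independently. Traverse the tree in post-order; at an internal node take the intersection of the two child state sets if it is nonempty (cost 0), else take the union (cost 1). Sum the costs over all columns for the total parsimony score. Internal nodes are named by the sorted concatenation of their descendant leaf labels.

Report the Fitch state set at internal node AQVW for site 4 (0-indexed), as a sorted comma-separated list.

QW@0: {G} ∪ {A} = {A,G} (union, +1)
QVW@0: {A,G} ∪ {C} = {A,C,G} (union, +1)
AQVW@0: {G} ∩ {A,C,G} = {G} (intersection, +0)
QW@1: {A} ∪ {T} = {A,T} (union, +1)
QVW@1: {A,T} ∪ {G} = {A,G,T} (union, +1)
AQVW@1: {C} ∪ {A,G,T} = {A,C,G,T} (union, +1)
QW@2: {G} ∩ {G} = {G} (intersection, +0)
QVW@2: {G} ∪ {C} = {C,G} (union, +1)
AQVW@2: {T} ∪ {C,G} = {C,G,T} (union, +1)
QW@3: {A} ∪ {C} = {A,C} (union, +1)
QVW@3: {A,C} ∪ {G} = {A,C,G} (union, +1)
AQVW@3: {C} ∩ {A,C,G} = {C} (intersection, +0)
QW@4: {A} ∪ {G} = {A,G} (union, +1)
QVW@4: {A,G} ∩ {G} = {G} (intersection, +0)
AQVW@4: {G} ∩ {G} = {G} (intersection, +0)
QW@5: {T} ∪ {C} = {C,T} (union, +1)
QVW@5: {C,T} ∩ {C} = {C} (intersection, +0)
AQVW@5: {G} ∪ {C} = {C,G} (union, +1)
per-site changes: [2, 3, 2, 2, 1, 2]; total = 12

G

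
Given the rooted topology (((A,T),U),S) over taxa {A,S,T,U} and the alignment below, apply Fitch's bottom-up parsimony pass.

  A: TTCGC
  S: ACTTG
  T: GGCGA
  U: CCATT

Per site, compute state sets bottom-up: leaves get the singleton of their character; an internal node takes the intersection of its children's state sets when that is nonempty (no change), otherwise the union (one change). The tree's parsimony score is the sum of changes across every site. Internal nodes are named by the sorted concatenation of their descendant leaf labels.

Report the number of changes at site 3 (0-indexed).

1

site 0, node AT: A={T} ∪ T={G} → {G,T} (+1)
site 0, node ATU: AT={G,T} ∪ U={C} → {C,G,T} (+1)
site 0, node ASTU: ATU={C,G,T} ∪ S={A} → {A,C,G,T} (+1)
site 1, node AT: A={T} ∪ T={G} → {G,T} (+1)
site 1, node ATU: AT={G,T} ∪ U={C} → {C,G,T} (+1)
site 1, node ASTU: ATU={C,G,T} ∩ S={C} → {C} (+0)
site 2, node AT: A={C} ∩ T={C} → {C} (+0)
site 2, node ATU: AT={C} ∪ U={A} → {A,C} (+1)
site 2, node ASTU: ATU={A,C} ∪ S={T} → {A,C,T} (+1)
site 3, node AT: A={G} ∩ T={G} → {G} (+0)
site 3, node ATU: AT={G} ∪ U={T} → {G,T} (+1)
site 3, node ASTU: ATU={G,T} ∩ S={T} → {T} (+0)
site 4, node AT: A={C} ∪ T={A} → {A,C} (+1)
site 4, node ATU: AT={A,C} ∪ U={T} → {A,C,T} (+1)
site 4, node ASTU: ATU={A,C,T} ∪ S={G} → {A,C,G,T} (+1)
per-site changes: [3, 2, 2, 1, 3]; total = 11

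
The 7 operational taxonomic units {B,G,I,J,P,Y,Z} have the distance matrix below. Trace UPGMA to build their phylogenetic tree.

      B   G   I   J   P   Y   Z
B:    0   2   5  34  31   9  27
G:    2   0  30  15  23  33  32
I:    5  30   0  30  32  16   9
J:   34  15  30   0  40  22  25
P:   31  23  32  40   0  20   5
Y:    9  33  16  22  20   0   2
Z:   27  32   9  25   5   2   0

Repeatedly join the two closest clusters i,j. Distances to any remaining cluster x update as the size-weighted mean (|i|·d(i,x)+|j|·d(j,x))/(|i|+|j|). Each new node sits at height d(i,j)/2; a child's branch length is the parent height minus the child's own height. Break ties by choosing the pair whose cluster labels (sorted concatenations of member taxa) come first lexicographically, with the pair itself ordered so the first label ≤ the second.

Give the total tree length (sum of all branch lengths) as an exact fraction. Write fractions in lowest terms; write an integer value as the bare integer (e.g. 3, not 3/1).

iteration 1: select B,G (d=2); attach at lengths (1, 1); label the merged cluster BG
  updated: d(BG,I)=35/2, d(BG,J)=49/2, d(BG,P)=27, d(BG,Y)=21, d(BG,Z)=59/2
iteration 2: select Y,Z (d=2); attach at lengths (1, 1); label the merged cluster YZ
  updated: d(BG,YZ)=101/4, d(I,YZ)=25/2, d(J,YZ)=47/2, d(P,YZ)=25/2
iteration 3: select I,YZ (d=25/2); attach at lengths (25/4, 21/4); label the merged cluster IYZ
  updated: d(BG,IYZ)=68/3, d(IYZ,J)=77/3, d(IYZ,P)=19
iteration 4: select IYZ,P (d=19); attach at lengths (13/4, 19/2); label the merged cluster IPYZ
  updated: d(BG,IPYZ)=95/4, d(IPYZ,J)=117/4
iteration 5: select BG,IPYZ (d=95/4); attach at lengths (87/8, 19/8); label the merged cluster BGIPYZ
  updated: d(BGIPYZ,J)=83/3
iteration 6: select BGIPYZ,J (d=83/3); attach at lengths (47/24, 83/6); label the merged cluster BGIJPYZ
final tree: (((B:1,G:1):87/8,((I:25/4,(Y:1,Z:1):21/4):13/4,P:19/2):19/8):47/24,J:83/6)
total length: 1375/24

1375/24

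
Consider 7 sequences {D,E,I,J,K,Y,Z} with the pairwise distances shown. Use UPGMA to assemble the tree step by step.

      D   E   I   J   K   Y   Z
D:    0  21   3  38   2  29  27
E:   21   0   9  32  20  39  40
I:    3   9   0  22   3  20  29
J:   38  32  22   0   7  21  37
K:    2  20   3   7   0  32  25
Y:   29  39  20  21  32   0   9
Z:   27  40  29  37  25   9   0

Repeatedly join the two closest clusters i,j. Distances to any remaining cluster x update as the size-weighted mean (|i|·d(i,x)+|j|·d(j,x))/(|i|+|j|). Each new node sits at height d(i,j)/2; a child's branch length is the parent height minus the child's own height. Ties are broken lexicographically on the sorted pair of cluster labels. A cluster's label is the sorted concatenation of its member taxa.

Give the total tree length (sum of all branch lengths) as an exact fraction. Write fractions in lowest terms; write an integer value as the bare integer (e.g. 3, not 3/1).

1. join D+K (d=2) ⇒ DK; edges |D|=1, |K|=1
  updated: d(DK,E)=41/2, d(DK,I)=3, d(DK,J)=45/2, d(DK,Y)=61/2, d(DK,Z)=26
2. join DK+I (d=3) ⇒ DIK; edges |DK|=1/2, |I|=3/2
  updated: d(DIK,E)=50/3, d(DIK,J)=67/3, d(DIK,Y)=27, d(DIK,Z)=27
3. join Y+Z (d=9) ⇒ YZ; edges |Y|=9/2, |Z|=9/2
  updated: d(DIK,YZ)=27, d(E,YZ)=79/2, d(J,YZ)=29
4. join DIK+E (d=50/3) ⇒ DEIK; edges |DIK|=41/6, |E|=25/3
  updated: d(DEIK,J)=99/4, d(DEIK,YZ)=241/8
5. join DEIK+J (d=99/4) ⇒ DEIJK; edges |DEIK|=97/24, |J|=99/8
  updated: d(DEIJK,YZ)=299/10
6. join DEIJK+YZ (d=299/10) ⇒ DEIJKYZ; edges |DEIJK|=103/40, |YZ|=209/20
final tree: (((((D:1,K:1):1/2,I:3/2):41/6,E:25/3):97/24,J:99/8):103/40,(Y:9/2,Z:9/2):209/20)
total length: 6913/120

6913/120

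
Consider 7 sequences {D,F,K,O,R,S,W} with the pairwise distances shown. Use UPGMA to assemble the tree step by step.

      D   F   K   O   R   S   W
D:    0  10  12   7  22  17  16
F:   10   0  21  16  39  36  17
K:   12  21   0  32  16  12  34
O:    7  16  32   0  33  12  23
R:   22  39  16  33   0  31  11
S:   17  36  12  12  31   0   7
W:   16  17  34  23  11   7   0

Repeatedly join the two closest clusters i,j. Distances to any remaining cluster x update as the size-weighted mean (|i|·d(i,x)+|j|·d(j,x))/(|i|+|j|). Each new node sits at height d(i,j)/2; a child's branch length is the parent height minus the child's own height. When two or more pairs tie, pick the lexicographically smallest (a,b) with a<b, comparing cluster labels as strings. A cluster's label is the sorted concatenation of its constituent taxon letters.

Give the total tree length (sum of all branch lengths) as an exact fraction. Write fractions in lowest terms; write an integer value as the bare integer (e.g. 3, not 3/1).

3377/60

iteration 1: select D,O (d=7); attach at lengths (7/2, 7/2); label the merged cluster DO
  updated: d(DO,F)=13, d(DO,K)=22, d(DO,R)=55/2, d(DO,S)=29/2, d(DO,W)=39/2
iteration 2: select S,W (d=7); attach at lengths (7/2, 7/2); label the merged cluster SW
  updated: d(DO,SW)=17, d(F,SW)=53/2, d(K,SW)=23, d(R,SW)=21
iteration 3: select DO,F (d=13); attach at lengths (3, 13/2); label the merged cluster DFO
  updated: d(DFO,K)=65/3, d(DFO,R)=94/3, d(DFO,SW)=121/6
iteration 4: select K,R (d=16); attach at lengths (8, 8); label the merged cluster KR
  updated: d(DFO,KR)=53/2, d(KR,SW)=22
iteration 5: select DFO,SW (d=121/6); attach at lengths (43/12, 79/12); label the merged cluster DFOSW
  updated: d(DFOSW,KR)=247/10
iteration 6: select DFOSW,KR (d=247/10); attach at lengths (34/15, 87/20); label the merged cluster DFKORSW
final tree: ((((D:7/2,O:7/2):3,F:13/2):43/12,(S:7/2,W:7/2):79/12):34/15,(K:8,R:8):87/20)
total length: 3377/60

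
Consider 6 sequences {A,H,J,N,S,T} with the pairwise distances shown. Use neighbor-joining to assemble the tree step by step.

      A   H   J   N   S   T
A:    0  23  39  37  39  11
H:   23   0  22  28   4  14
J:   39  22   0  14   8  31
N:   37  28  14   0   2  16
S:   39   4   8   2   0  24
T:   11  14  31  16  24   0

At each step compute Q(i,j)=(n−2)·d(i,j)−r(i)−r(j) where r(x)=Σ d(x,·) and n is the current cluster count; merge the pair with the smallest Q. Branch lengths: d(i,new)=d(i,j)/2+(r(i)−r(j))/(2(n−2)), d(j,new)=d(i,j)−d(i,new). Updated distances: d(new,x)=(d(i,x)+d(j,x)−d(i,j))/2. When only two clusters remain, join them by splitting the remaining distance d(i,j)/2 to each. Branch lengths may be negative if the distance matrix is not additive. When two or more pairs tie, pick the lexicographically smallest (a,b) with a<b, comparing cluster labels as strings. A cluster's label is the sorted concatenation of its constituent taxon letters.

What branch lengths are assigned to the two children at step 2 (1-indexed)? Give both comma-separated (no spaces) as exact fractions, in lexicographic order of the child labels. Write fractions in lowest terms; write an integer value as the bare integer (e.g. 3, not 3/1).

step 1: merge (A,T) at d=11, Q=-201; branch lengths A→97/8, T→-9/8; new cluster AT
  updated: d(AT,H)=13, d(AT,J)=59/2, d(AT,N)=21, d(AT,S)=26
step 2: merge (AT,H) at d=13, Q=-235/2; branch lengths AT→41/4, H→11/4; new cluster AHT
  updated: d(AHT,J)=77/4, d(AHT,N)=18, d(AHT,S)=17/2
step 3: merge (AHT,J) at d=77/4, Q=-97/2; branch lengths AHT→43/4, J→17/2; new cluster AHJT
  updated: d(AHJT,N)=51/8, d(AHJT,S)=-11/8
step 4: merge (AHJT,N) at d=51/8, Q=-7; branch lengths AHJT→3/2, N→39/8; new cluster AHJNT
  updated: d(AHJNT,S)=-23/8
step 5: merge (AHJNT,S) at d=-23/8; branch lengths AHJNT→-23/16, S→-23/16; new cluster AHJNST
final tree: (((((A:97/8,T:-9/8):41/4,H:11/4):43/4,J:17/2):3/2,N:39/8):-23/16,S:-23/16)
total length: 187/4

41/4,11/4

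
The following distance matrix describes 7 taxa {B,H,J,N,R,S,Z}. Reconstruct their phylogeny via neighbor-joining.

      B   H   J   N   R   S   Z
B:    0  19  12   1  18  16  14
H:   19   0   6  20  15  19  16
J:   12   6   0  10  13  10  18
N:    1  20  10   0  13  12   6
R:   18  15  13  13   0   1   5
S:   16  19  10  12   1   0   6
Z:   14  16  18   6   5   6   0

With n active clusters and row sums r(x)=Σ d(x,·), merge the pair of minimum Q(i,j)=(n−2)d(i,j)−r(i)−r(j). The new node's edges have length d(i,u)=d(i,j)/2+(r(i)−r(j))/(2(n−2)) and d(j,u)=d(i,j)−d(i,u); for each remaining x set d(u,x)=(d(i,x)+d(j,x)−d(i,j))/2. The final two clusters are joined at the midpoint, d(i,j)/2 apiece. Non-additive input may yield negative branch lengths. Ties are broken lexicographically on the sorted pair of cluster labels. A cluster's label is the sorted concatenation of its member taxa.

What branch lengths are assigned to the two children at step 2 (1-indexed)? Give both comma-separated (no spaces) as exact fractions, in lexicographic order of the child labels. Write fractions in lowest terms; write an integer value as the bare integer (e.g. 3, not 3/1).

83/16,13/16

step 1: merge (B,N) at d=1, Q=-137; branch lengths B→23/10, N→-13/10; new cluster BN
  updated: d(BN,H)=19, d(BN,J)=21/2, d(BN,R)=15, d(BN,S)=27/2, d(BN,Z)=19/2
step 2: merge (H,J) at d=6, Q=-217/2; branch lengths H→83/16, J→13/16; new cluster HJ
  updated: d(BN,HJ)=47/4, d(HJ,R)=11, d(HJ,S)=23/2, d(HJ,Z)=14
step 3: merge (BN,HJ) at d=47/4, Q=-251/4; branch lengths BN→49/8, HJ→45/8; new cluster BHJN
  updated: d(BHJN,R)=57/8, d(BHJN,S)=53/8, d(BHJN,Z)=47/8
step 4: merge (BHJN,Z) at d=47/8, Q=-99/4; branch lengths BHJN→29/8, Z→9/4; new cluster BHJNZ
  updated: d(BHJNZ,R)=25/8, d(BHJNZ,S)=27/8
step 5: merge (BHJNZ,R) at d=25/8, Q=-15/2; branch lengths BHJNZ→11/4, R→3/8; new cluster BHJNRZ
  updated: d(BHJNRZ,S)=5/8
step 6: merge (BHJNRZ,S) at d=5/8; branch lengths BHJNRZ→5/16, S→5/16; new cluster BHJNRSZ
final tree: (((((B:23/10,N:-13/10):49/8,(H:83/16,J:13/16):45/8):29/8,Z:9/4):11/4,R:3/8):5/16,S:5/16)
total length: 227/8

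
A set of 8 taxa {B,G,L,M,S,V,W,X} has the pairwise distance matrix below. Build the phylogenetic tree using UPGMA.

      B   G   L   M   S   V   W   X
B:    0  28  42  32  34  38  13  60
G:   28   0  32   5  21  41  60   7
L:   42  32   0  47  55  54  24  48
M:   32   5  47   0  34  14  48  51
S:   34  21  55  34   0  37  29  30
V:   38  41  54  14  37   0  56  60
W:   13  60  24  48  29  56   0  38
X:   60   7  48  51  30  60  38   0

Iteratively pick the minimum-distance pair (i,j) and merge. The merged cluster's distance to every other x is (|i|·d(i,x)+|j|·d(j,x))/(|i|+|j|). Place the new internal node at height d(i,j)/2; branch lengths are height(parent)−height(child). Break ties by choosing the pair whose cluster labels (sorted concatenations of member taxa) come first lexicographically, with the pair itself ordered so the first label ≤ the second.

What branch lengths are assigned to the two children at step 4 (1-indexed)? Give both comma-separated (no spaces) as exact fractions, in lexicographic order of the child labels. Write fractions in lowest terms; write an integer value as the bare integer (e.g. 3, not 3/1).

iteration 1: select G,M (d=5); attach at lengths (5/2, 5/2); label the merged cluster GM
  updated: d(B,GM)=30, d(GM,L)=79/2, d(GM,S)=55/2, d(GM,V)=55/2, d(GM,W)=54, d(GM,X)=29
iteration 2: select B,W (d=13); attach at lengths (13/2, 13/2); label the merged cluster BW
  updated: d(BW,GM)=42, d(BW,L)=33, d(BW,S)=63/2, d(BW,V)=47, d(BW,X)=49
iteration 3: select GM,S (d=55/2); attach at lengths (45/4, 55/4); label the merged cluster GMS
  updated: d(BW,GMS)=77/2, d(GMS,L)=134/3, d(GMS,V)=92/3, d(GMS,X)=88/3
iteration 4: select GMS,X (d=88/3); attach at lengths (11/12, 44/3); label the merged cluster GMSX
  updated: d(BW,GMSX)=329/8, d(GMSX,L)=91/2, d(GMSX,V)=38
iteration 5: select BW,L (d=33); attach at lengths (10, 33/2); label the merged cluster BLW
  updated: d(BLW,GMSX)=511/12, d(BLW,V)=148/3
iteration 6: select GMSX,V (d=38); attach at lengths (13/3, 19); label the merged cluster GMSVX
  updated: d(BLW,GMSVX)=659/15
iteration 7: select BLW,GMSVX (d=659/15); attach at lengths (82/15, 89/30); label the merged cluster BGLMSVWX
final tree: (((B:13/2,W:13/2):10,L:33/2):82/15,((((G:5/2,M:5/2):45/4,S:55/4):11/12,X:44/3):13/3,V:19):89/30)
total length: 2337/20

11/12,44/3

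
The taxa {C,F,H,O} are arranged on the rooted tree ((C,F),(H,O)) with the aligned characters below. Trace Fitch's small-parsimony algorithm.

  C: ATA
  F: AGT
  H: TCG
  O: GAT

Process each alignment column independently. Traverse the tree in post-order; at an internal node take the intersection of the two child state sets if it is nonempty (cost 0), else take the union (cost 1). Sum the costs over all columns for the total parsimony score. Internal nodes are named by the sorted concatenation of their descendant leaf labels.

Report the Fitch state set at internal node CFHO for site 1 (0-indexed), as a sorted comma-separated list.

A,C,G,T

[col 0] CF: children C:{A}, F:{A} ∩→ {A}; cost 0
[col 0] HO: children H:{T}, O:{G} ∪→ {G,T}; cost 1
[col 0] CFHO: children CF:{A}, HO:{G,T} ∪→ {A,G,T}; cost 1
[col 1] CF: children C:{T}, F:{G} ∪→ {G,T}; cost 1
[col 1] HO: children H:{C}, O:{A} ∪→ {A,C}; cost 1
[col 1] CFHO: children CF:{G,T}, HO:{A,C} ∪→ {A,C,G,T}; cost 1
[col 2] CF: children C:{A}, F:{T} ∪→ {A,T}; cost 1
[col 2] HO: children H:{G}, O:{T} ∪→ {G,T}; cost 1
[col 2] CFHO: children CF:{A,T}, HO:{G,T} ∩→ {T}; cost 0
per-site changes: [2, 3, 2]; total = 7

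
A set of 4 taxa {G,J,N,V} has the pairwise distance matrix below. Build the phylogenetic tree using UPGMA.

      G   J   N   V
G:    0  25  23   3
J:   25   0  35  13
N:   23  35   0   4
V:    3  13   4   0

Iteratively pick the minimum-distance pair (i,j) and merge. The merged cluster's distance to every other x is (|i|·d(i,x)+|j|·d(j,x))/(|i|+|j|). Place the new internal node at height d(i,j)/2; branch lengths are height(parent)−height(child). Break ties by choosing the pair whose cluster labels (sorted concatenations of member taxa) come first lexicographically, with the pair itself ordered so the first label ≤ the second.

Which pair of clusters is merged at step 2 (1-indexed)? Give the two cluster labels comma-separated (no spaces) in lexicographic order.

GV,N

step 1: merge (G,V) at d=3; branch lengths G→3/2, V→3/2; new cluster GV
  updated: d(GV,J)=19, d(GV,N)=27/2
step 2: merge (GV,N) at d=27/2; branch lengths GV→21/4, N→27/4; new cluster GNV
  updated: d(GNV,J)=73/3
step 3: merge (GNV,J) at d=73/3; branch lengths GNV→65/12, J→73/6; new cluster GJNV
final tree: (((G:3/2,V:3/2):21/4,N:27/4):65/12,J:73/6)
total length: 391/12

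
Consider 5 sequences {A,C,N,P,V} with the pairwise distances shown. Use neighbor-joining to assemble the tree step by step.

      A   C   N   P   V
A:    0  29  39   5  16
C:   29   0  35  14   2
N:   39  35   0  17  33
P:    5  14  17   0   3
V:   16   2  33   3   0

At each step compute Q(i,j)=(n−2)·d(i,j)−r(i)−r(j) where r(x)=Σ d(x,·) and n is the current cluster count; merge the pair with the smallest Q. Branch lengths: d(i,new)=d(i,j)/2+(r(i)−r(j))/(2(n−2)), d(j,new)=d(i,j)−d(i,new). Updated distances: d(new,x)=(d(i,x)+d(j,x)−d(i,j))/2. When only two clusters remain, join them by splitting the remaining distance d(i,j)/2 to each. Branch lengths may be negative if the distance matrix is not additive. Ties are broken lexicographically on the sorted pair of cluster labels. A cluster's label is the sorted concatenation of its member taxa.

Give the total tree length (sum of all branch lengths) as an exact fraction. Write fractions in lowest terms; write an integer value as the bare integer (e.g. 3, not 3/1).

169/4

1. join C+V (d=2, Q=-128) ⇒ CV; edges |C|=16/3, |V|=-10/3
  updated: d(A,CV)=43/2, d(CV,N)=33, d(CV,P)=15/2
2. join A+P (d=5, Q=-85) ⇒ AP; edges |A|=23/2, |P|=-13/2
  updated: d(AP,CV)=12, d(AP,N)=51/2
3. join AP+CV (d=12, Q=-141/2) ⇒ ACPV; edges |AP|=9/4, |CV|=39/4
  updated: d(ACPV,N)=93/4
4. join ACPV+N (d=93/4) ⇒ ACNPV; edges |ACPV|=93/8, |N|=93/8
final tree: (((A:23/2,P:-13/2):9/4,(C:16/3,V:-10/3):39/4):93/8,N:93/8)
total length: 169/4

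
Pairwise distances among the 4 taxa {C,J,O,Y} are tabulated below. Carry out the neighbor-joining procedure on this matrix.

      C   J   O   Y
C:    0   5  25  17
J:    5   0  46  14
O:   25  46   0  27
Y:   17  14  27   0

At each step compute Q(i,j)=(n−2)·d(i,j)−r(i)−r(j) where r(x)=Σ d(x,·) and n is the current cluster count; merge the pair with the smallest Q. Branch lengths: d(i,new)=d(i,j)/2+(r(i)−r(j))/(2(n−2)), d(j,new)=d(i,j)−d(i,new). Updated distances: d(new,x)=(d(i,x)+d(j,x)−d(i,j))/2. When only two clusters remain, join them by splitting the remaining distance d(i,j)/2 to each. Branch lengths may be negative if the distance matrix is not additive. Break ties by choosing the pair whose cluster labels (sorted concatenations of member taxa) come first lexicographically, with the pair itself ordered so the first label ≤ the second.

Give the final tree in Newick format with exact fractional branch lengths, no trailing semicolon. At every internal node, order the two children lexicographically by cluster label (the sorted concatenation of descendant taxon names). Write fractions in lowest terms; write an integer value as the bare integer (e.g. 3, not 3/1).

(((C:-2,J:7):19/2,O:47/2):7/4,Y:7/4)

1. join C+J (d=5, Q=-102) ⇒ CJ; edges |C|=-2, |J|=7
  updated: d(CJ,O)=33, d(CJ,Y)=13
2. join CJ+O (d=33, Q=-73) ⇒ CJO; edges |CJ|=19/2, |O|=47/2
  updated: d(CJO,Y)=7/2
3. join CJO+Y (d=7/2) ⇒ CJOY; edges |CJO|=7/4, |Y|=7/4
final tree: (((C:-2,J:7):19/2,O:47/2):7/4,Y:7/4)
total length: 83/2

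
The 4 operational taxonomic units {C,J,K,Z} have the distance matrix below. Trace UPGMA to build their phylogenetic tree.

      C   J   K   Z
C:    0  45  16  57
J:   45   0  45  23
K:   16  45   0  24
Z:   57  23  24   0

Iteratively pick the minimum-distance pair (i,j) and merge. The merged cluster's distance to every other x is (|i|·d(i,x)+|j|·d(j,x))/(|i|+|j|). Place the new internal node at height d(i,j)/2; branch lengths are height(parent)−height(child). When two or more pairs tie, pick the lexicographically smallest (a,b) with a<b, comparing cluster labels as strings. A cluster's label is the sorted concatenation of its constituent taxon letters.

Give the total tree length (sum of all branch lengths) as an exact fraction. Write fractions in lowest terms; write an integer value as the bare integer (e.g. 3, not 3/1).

iteration 1: select C,K (d=16); attach at lengths (8, 8); label the merged cluster CK
  updated: d(CK,J)=45, d(CK,Z)=81/2
iteration 2: select J,Z (d=23); attach at lengths (23/2, 23/2); label the merged cluster JZ
  updated: d(CK,JZ)=171/4
iteration 3: select CK,JZ (d=171/4); attach at lengths (107/8, 79/8); label the merged cluster CJKZ
final tree: ((C:8,K:8):107/8,(J:23/2,Z:23/2):79/8)
total length: 249/4

249/4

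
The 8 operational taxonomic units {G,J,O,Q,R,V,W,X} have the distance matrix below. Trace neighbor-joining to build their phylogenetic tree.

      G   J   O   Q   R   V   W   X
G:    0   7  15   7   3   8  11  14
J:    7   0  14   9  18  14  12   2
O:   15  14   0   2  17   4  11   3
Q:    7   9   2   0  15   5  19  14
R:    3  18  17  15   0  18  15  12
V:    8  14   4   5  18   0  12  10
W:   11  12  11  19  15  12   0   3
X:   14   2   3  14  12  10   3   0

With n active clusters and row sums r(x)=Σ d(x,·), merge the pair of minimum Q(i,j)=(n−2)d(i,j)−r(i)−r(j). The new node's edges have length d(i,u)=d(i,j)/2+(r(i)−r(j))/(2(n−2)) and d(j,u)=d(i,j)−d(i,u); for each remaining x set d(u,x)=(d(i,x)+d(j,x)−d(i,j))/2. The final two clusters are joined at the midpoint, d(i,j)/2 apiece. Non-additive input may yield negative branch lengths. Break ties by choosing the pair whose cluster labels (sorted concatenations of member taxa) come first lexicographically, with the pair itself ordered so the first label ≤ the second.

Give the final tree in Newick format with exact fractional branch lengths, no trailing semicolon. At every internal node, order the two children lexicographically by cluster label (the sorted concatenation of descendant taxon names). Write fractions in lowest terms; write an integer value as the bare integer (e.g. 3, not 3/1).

step 1: merge (G,R) at d=3, Q=-145; branch lengths G→-5/4, R→17/4; new cluster GR
  updated: d(GR,J)=11, d(GR,O)=29/2, d(GR,Q)=19/2, d(GR,V)=23/2, d(GR,W)=23/2, d(GR,X)=23/2
step 2: merge (O,Q) at d=2, Q=-97; branch lengths O→0, Q→2; new cluster OQ
  updated: d(GR,OQ)=11, d(J,OQ)=21/2, d(OQ,V)=7/2, d(OQ,W)=14, d(OQ,X)=15/2
step 3: merge (OQ,V) at d=7/2, Q=-167/2; branch lengths OQ→19/16, V→37/16; new cluster OQV
  updated: d(GR,OQV)=19/2, d(J,OQV)=21/2, d(OQV,W)=45/4, d(OQV,X)=7
step 4: merge (GR,OQV) at d=19/2, Q=-213/4; branch lengths GR→45/8, OQV→31/8; new cluster GOQRV
  updated: d(GOQRV,J)=6, d(GOQRV,W)=53/8, d(GOQRV,X)=9/2
step 5: merge (GOQRV,W) at d=53/8, Q=-51/2; branch lengths GOQRV→35/16, W→71/16; new cluster GOQRVW
  updated: d(GOQRVW,J)=91/16, d(GOQRVW,X)=7/16
step 6: merge (GOQRVW,J) at d=91/16, Q=-65/8; branch lengths GOQRVW→33/16, J→29/8; new cluster GJOQRVW
  updated: d(GJOQRVW,X)=-13/8
step 7: merge (GJOQRVW,X) at d=-13/8; branch lengths GJOQRVW→-13/16, X→-13/16; new cluster GJOQRVWX
final tree: (((((G:-5/4,R:17/4):45/8,((O:0,Q:2):19/16,V:37/16):31/8):35/16,W:71/16):33/16,J:29/8):-13/16,X:-13/16)
total length: 459/16

(((((G:-5/4,R:17/4):45/8,((O:0,Q:2):19/16,V:37/16):31/8):35/16,W:71/16):33/16,J:29/8):-13/16,X:-13/16)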